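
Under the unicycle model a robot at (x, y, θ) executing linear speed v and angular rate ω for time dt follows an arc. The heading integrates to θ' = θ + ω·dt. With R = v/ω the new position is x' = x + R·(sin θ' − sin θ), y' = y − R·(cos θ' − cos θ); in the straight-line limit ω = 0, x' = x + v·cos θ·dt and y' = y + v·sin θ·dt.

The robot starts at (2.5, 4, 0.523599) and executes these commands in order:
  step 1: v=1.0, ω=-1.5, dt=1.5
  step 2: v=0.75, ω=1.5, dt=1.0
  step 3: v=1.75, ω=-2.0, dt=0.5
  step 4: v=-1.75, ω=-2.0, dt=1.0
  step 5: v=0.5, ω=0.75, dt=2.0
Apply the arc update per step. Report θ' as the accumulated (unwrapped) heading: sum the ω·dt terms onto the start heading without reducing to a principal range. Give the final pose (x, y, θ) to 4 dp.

step 1: θ'=-1.7264 (R=-0.6667) → pose (3.4919, 3.3193, -1.7264)
step 2: θ'=-0.2264 (R=0.5000) → pose (3.8737, 2.7546, -0.2264)
step 3: θ'=-1.2264 (R=-0.8750) → pose (4.5009, 2.1974, -1.2264)
step 4: θ'=-3.2264 (R=0.8750) → pose (5.3986, 3.3646, -3.2264)
step 5: θ'=-1.7264 (R=0.6667) → pose (4.6835, 2.8037, -1.7264)

(4.6835, 2.8037, -1.7264)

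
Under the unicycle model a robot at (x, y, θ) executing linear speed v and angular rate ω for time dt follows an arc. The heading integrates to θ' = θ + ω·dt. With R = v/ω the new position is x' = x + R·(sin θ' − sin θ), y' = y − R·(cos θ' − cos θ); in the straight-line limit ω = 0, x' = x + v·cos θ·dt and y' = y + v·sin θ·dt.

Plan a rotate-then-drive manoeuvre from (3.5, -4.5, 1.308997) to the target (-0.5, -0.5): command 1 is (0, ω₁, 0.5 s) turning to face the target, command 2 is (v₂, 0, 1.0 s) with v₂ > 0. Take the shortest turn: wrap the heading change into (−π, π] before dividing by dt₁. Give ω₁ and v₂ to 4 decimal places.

ω₁ = 2.0944, v₂ = 5.6569

heading to target = atan2(-0.5−-4.5, -0.5−3.5) = 2.3562
Δθ = wrap(2.3562 − 1.3090) = 1.0472; ω₁ = Δθ/dt₁ = 2.0944
distance = √((-0.5−3.5)² + (-0.5−-4.5)²) = 5.6569; v₂ = distance/dt₂ = 5.6569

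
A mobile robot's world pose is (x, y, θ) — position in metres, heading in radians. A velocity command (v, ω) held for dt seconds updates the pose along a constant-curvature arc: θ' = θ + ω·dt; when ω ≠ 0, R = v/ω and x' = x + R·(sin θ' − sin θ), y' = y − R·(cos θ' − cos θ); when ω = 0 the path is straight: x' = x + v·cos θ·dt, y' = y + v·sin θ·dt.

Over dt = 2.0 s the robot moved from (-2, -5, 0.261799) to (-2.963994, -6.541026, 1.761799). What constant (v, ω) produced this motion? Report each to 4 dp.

v = -1.0000, ω = 0.7500

Δθ = 1.761799 − 0.261799 = 1.500000
ω = Δθ/dt = 1.500000/2.0 = 0.7500
R = −Δy/(cos θ' − cos θ) = -1.3333
v = R·ω = -1.3333·0.7500 = -1.0000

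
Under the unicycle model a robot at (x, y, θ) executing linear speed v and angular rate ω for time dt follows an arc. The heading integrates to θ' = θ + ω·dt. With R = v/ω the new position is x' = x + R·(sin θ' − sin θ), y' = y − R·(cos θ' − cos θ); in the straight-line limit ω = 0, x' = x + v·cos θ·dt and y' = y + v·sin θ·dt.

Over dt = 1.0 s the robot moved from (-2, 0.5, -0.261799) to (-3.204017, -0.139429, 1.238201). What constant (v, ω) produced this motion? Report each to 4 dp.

Δθ = 1.238201 − -0.261799 = 1.500000
ω = Δθ/dt = 1.500000/1.0 = 1.5000
R = Δx/(sin θ' − sin θ) = -1.0000
v = R·ω = -1.0000·1.5000 = -1.5000

v = -1.5000, ω = 1.5000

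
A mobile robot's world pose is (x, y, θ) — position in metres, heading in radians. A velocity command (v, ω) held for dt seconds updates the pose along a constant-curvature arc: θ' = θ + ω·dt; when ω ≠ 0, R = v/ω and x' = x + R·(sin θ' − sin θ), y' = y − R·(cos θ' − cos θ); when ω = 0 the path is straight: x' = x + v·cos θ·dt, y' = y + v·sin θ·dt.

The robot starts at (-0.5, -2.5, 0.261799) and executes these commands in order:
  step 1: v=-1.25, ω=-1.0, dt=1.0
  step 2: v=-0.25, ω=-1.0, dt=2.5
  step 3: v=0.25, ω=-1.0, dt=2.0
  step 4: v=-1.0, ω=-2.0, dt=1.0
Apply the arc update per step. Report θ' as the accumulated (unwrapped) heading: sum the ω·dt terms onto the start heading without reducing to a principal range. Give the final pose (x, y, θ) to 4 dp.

(-2.5051, -1.4470, -7.2382)

step 1: θ'=-0.7382 (R=1.2500) → pose (-1.6647, -2.2172, -0.7382)
step 2: θ'=-3.2382 (R=0.2500) → pose (-1.4724, -1.7834, -3.2382)
step 3: θ'=-5.2382 (R=-0.2500) → pose (-1.6645, -1.4091, -5.2382)
step 4: θ'=-7.2382 (R=0.5000) → pose (-2.5051, -1.4470, -7.2382)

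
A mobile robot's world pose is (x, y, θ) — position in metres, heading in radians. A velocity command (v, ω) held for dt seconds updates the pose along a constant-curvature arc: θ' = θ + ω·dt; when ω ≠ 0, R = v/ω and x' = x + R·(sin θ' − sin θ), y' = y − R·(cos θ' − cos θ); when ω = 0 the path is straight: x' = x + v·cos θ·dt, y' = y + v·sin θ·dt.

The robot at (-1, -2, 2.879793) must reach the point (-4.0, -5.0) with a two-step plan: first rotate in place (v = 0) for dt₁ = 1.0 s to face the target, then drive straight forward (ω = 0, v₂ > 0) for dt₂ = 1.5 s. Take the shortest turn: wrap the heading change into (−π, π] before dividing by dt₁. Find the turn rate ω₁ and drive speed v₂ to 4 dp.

heading to target = atan2(-5−-2, -4−-1) = -2.3562
Δθ = wrap(-2.3562 − 2.8798) = 1.0472; ω₁ = Δθ/dt₁ = 1.0472
distance = √((-4−-1)² + (-5−-2)²) = 4.2426; v₂ = distance/dt₂ = 2.8284

ω₁ = 1.0472, v₂ = 2.8284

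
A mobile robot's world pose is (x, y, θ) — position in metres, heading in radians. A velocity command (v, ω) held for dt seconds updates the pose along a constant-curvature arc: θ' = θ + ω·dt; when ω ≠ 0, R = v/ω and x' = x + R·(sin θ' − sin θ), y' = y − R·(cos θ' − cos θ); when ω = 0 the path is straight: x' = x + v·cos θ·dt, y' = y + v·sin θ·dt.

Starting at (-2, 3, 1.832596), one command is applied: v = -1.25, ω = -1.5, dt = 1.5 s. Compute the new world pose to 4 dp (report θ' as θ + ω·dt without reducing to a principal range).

θ' = 1.8326 + -1.5·1.5 = -0.4174
R = v/ω = -1.25/-1.5 = 0.8333
x' = -2 + 0.8333·(sin -0.4174 − sin 1.8326) = -3.1428
y' = 3 − 0.8333·(cos -0.4174 − cos 1.8326) = 2.0225

(-3.1428, 2.0225, -0.4174)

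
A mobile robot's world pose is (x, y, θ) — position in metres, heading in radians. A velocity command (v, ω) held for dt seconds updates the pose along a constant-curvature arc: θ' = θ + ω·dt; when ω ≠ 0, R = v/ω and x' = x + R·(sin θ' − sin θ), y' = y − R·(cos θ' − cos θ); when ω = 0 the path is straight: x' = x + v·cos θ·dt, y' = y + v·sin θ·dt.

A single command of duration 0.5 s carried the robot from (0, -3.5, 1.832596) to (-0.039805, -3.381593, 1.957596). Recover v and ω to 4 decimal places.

Δθ = 1.957596 − 1.832596 = 0.125000
ω = Δθ/dt = 0.125000/0.5 = 0.2500
R = −Δy/(cos θ' − cos θ) = 1.0000
v = R·ω = 1.0000·0.2500 = 0.2500

v = 0.2500, ω = 0.2500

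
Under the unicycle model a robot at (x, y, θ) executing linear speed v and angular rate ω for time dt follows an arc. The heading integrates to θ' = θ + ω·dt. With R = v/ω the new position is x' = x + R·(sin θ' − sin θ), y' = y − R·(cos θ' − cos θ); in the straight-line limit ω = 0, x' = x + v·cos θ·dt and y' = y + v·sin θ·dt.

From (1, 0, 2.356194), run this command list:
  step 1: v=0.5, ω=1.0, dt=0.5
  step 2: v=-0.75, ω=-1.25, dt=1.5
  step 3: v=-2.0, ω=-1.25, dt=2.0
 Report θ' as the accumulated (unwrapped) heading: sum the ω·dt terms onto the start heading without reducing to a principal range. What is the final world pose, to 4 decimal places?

(-1.8107, 0.0234, -1.5188)

step 1: θ'=2.8562 (R=0.5000) → pose (0.7872, 0.1262, 2.8562)
step 2: θ'=0.9812 (R=0.6000) → pose (1.1170, -0.7831, 0.9812)
step 3: θ'=-1.5188 (R=1.6000) → pose (-1.8107, 0.0234, -1.5188)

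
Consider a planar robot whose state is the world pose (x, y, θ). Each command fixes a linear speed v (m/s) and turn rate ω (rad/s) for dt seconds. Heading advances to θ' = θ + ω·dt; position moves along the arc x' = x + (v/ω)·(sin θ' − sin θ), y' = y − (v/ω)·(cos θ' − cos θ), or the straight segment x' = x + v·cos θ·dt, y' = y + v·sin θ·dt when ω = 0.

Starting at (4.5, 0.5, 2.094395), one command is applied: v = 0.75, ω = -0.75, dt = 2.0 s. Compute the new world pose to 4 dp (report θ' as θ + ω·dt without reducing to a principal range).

θ' = 2.0944 + -0.75·2.0 = 0.5944
R = v/ω = 0.75/-0.75 = -1.0000
x' = 4.5 + -1.0000·(sin 0.5944 − sin 2.0944) = 4.8060
y' = 0.5 − -1.0000·(cos 0.5944 − cos 2.0944) = 1.8285

(4.8060, 1.8285, 0.5944)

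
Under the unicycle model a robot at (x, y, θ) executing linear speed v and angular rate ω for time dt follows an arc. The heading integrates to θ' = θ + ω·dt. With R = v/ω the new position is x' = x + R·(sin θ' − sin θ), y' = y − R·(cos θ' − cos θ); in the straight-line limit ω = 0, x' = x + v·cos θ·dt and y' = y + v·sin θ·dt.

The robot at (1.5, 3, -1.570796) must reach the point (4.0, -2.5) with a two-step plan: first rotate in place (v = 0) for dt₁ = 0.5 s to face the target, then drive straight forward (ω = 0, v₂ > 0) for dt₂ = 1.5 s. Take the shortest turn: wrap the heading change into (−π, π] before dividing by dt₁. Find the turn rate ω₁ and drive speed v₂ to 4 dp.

ω₁ = 0.8533, v₂ = 4.0277

heading to target = atan2(-2.5−3, 4−1.5) = -1.1442
Δθ = wrap(-1.1442 − -1.5708) = 0.4266; ω₁ = Δθ/dt₁ = 0.8533
distance = √((4−1.5)² + (-2.5−3)²) = 6.0415; v₂ = distance/dt₂ = 4.0277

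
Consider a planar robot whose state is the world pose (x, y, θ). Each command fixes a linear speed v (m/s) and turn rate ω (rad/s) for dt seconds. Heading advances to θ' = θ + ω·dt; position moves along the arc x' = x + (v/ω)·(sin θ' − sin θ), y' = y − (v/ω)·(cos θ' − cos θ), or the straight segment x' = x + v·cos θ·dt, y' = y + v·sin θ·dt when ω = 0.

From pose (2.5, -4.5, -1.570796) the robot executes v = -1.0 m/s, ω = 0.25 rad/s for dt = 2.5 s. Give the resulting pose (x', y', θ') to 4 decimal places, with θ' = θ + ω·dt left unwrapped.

θ' = -1.5708 + 0.25·2.5 = -0.9458
R = v/ω = -1.0/0.25 = -4.0000
x' = 2.5 + -4.0000·(sin -0.9458 − sin -1.5708) = 1.7439
y' = -4.5 − -4.0000·(cos -0.9458 − cos -1.5708) = -2.1596

(1.7439, -2.1596, -0.9458)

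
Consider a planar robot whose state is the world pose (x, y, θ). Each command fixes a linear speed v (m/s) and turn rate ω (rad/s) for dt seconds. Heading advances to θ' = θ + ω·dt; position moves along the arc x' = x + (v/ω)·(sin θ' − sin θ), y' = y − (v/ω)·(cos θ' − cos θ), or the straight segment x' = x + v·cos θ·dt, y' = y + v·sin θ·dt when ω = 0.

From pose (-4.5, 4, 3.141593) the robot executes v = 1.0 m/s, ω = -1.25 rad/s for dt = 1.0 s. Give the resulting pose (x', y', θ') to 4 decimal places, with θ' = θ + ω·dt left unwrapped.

θ' = 3.1416 + -1.25·1.0 = 1.8916
R = v/ω = 1.0/-1.25 = -0.8000
x' = -4.5 + -0.8000·(sin 1.8916 − sin 3.1416) = -5.2592
y' = 4 − -0.8000·(cos 1.8916 − cos 3.1416) = 4.5477

(-5.2592, 4.5477, 1.8916)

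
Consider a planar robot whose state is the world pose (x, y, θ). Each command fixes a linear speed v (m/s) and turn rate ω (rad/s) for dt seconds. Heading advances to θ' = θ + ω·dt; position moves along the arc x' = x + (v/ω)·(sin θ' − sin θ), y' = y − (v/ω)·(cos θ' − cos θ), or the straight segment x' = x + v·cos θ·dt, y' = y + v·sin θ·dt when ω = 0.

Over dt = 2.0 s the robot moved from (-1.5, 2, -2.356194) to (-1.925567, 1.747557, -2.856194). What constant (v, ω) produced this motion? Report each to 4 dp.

v = 0.2500, ω = -0.2500

Δθ = -2.856194 − -2.356194 = -0.500000
ω = Δθ/dt = -0.500000/2.0 = -0.2500
R = Δx/(sin θ' − sin θ) = -1.0000
v = R·ω = -1.0000·-0.2500 = 0.2500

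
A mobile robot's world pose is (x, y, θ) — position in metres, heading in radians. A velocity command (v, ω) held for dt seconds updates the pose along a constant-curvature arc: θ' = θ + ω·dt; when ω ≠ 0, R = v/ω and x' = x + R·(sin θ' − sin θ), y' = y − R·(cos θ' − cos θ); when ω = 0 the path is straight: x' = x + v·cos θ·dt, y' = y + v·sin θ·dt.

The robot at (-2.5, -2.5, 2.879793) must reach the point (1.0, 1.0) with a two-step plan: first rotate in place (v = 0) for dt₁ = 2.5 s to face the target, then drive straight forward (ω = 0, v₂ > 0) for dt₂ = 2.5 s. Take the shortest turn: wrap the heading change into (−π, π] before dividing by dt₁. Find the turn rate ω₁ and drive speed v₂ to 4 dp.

heading to target = atan2(1−-2.5, 1−-2.5) = 0.7854
Δθ = wrap(0.7854 − 2.8798) = -2.0944; ω₁ = Δθ/dt₁ = -0.8378
distance = √((1−-2.5)² + (1−-2.5)²) = 4.9497; v₂ = distance/dt₂ = 1.9799

ω₁ = -0.8378, v₂ = 1.9799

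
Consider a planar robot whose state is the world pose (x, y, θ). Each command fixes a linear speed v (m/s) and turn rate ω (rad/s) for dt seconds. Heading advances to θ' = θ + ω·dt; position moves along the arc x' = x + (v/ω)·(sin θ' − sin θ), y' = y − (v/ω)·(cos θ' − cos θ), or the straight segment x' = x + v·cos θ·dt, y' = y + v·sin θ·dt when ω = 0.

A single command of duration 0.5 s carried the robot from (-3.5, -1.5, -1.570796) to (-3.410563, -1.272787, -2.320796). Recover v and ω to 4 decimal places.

v = -0.5000, ω = -1.5000

Δθ = -2.320796 − -1.570796 = -0.750000
ω = Δθ/dt = -0.750000/0.5 = -1.5000
R = −Δy/(cos θ' − cos θ) = 0.3333
v = R·ω = 0.3333·-1.5000 = -0.5000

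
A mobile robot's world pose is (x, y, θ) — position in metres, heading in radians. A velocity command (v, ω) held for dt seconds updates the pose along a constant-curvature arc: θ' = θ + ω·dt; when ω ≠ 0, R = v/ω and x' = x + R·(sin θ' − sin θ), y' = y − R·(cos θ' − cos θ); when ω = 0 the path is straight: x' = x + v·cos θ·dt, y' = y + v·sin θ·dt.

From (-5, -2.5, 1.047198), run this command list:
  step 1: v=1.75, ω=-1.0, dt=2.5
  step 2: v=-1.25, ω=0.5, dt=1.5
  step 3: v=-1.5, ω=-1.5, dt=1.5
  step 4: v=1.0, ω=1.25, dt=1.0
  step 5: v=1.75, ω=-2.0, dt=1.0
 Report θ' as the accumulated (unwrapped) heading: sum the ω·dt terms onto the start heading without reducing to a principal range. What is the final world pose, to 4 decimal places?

step 1: θ'=-1.4528 (R=-1.7500) → pose (-1.7466, -3.1690, -1.4528)
step 2: θ'=-0.7028 (R=-2.5000) → pose (-2.6133, -1.5557, -0.7028)
step 3: θ'=-2.9528 (R=1.0000) → pose (-2.1547, 0.1896, -2.9528)
step 4: θ'=-1.7028 (R=0.8000) → pose (-2.7976, -0.4909, -1.7028)
step 5: θ'=-3.7028 (R=-0.8750) → pose (-4.1306, -1.1165, -3.7028)

(-4.1306, -1.1165, -3.7028)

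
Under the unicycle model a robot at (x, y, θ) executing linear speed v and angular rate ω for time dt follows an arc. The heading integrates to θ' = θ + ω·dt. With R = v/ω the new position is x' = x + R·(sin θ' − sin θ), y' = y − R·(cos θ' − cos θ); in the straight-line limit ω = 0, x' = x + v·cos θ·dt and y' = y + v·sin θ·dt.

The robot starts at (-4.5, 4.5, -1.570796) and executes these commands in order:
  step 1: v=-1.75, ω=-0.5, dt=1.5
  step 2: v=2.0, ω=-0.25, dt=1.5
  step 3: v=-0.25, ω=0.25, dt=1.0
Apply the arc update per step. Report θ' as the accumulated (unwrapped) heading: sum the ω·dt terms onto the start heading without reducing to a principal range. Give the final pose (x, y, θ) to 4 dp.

(-5.7552, 5.2554, -2.4458)

step 1: θ'=-2.3208 (R=3.5000) → pose (-3.5609, 6.8857, -2.3208)
step 2: θ'=-2.6958 (R=-8.0000) → pose (-5.9650, 5.1207, -2.6958)
step 3: θ'=-2.4458 (R=-1.0000) → pose (-5.7552, 5.2554, -2.4458)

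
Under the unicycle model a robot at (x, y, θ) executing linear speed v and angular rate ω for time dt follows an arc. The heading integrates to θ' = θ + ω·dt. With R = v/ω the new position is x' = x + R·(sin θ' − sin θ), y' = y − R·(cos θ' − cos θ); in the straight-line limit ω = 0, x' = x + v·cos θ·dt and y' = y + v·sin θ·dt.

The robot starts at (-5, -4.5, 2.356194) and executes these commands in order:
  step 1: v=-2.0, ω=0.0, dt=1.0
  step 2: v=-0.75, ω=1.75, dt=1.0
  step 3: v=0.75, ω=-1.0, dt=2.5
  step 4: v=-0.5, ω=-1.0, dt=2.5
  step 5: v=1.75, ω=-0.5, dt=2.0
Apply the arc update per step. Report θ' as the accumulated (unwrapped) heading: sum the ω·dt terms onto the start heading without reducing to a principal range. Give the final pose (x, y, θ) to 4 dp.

(-4.5950, -9.0891, -1.8938)

step 1: θ'=2.3562 (straight) → pose (-3.5858, -5.9142, 2.3562)
step 2: θ'=4.1062 (R=-0.4286) → pose (-2.9305, -5.8553, 4.1062)
step 3: θ'=1.6062 (R=-0.7500) → pose (-4.2964, -5.4546, 1.6062)
step 4: θ'=-0.8938 (R=0.5000) → pose (-5.1858, -5.7855, -0.8938)
step 5: θ'=-1.8938 (R=-3.5000) → pose (-4.5950, -9.0891, -1.8938)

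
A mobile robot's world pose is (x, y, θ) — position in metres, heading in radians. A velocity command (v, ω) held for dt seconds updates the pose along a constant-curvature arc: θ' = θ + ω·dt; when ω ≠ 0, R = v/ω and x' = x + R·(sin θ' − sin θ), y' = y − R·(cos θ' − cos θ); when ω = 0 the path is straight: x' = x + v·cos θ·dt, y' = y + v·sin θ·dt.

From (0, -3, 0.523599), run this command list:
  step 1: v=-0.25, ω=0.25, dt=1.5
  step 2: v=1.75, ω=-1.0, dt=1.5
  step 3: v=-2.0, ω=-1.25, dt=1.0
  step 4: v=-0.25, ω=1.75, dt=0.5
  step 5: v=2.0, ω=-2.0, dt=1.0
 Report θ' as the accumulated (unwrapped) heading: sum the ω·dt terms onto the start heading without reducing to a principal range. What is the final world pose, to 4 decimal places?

step 1: θ'=0.8986 (R=-1.0000) → pose (-0.2825, -3.2433, 0.8986)
step 2: θ'=-0.6014 (R=-1.7500) → pose (2.0770, -2.8901, -0.6014)
step 3: θ'=-1.8514 (R=1.6000) → pose (1.4448, -1.1277, -1.8514)
step 4: θ'=-0.9764 (R=-0.1429) → pose (1.4259, -1.0082, -0.9764)
step 5: θ'=-2.9764 (R=-1.0000) → pose (0.7619, -2.5546, -2.9764)

(0.7619, -2.5546, -2.9764)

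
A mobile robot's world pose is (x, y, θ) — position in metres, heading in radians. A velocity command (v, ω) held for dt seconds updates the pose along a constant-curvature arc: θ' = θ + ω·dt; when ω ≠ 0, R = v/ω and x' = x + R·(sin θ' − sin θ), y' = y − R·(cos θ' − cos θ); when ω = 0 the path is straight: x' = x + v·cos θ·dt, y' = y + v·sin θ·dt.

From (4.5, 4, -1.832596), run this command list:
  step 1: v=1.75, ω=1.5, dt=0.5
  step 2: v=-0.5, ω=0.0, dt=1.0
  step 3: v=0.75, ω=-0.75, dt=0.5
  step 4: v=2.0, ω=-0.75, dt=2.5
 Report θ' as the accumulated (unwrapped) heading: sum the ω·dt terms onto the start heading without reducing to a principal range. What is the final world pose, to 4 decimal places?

(1.3166, 0.3170, -3.3326)

step 1: θ'=-1.0826 (R=1.1667) → pose (4.5965, 3.1508, -1.0826)
step 2: θ'=-1.0826 (straight) → pose (4.3620, 3.5924, -1.0826)
step 3: θ'=-1.4576 (R=-1.0000) → pose (4.4724, 3.2363, -1.4576)
step 4: θ'=-3.3326 (R=-2.6667) → pose (1.3166, 0.3170, -3.3326)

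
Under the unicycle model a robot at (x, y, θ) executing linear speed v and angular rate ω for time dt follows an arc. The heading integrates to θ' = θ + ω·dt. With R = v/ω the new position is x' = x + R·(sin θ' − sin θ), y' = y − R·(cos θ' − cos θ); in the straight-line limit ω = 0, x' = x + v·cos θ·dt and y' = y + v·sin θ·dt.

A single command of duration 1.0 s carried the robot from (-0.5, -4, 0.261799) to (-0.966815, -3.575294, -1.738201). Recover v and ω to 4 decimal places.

Δθ = -1.738201 − 0.261799 = -2.000000
ω = Δθ/dt = -2.000000/1.0 = -2.0000
R = Δx/(sin θ' − sin θ) = 0.3750
v = R·ω = 0.3750·-2.0000 = -0.7500

v = -0.7500, ω = -2.0000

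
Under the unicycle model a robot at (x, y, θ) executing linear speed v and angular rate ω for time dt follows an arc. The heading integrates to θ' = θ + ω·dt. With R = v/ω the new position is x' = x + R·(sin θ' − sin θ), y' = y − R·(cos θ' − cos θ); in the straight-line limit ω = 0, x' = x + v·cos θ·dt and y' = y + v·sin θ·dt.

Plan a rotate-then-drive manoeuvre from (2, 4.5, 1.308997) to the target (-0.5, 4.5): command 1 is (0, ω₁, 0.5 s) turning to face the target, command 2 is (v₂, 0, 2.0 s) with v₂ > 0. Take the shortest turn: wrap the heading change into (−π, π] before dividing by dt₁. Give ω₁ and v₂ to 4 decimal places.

heading to target = atan2(4.5−4.5, -0.5−2) = 3.1416
Δθ = wrap(3.1416 − 1.3090) = 1.8326; ω₁ = Δθ/dt₁ = 3.6652
distance = √((-0.5−2)² + (4.5−4.5)²) = 2.5000; v₂ = distance/dt₂ = 1.2500

ω₁ = 3.6652, v₂ = 1.2500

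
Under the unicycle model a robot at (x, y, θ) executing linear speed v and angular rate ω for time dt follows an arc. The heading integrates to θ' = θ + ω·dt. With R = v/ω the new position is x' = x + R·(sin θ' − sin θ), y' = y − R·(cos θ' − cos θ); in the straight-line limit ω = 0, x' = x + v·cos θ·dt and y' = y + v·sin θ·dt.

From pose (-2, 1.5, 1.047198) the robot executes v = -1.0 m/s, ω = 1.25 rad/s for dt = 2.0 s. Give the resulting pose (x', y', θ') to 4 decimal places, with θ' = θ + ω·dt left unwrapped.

θ' = 1.0472 + 1.25·2.0 = 3.5472
R = v/ω = -1.0/1.25 = -0.8000
x' = -2 + -0.8000·(sin 3.5472 − sin 1.0472) = -0.9915
y' = 1.5 − -0.8000·(cos 3.5472 − cos 1.0472) = 0.3649

(-0.9915, 0.3649, 3.5472)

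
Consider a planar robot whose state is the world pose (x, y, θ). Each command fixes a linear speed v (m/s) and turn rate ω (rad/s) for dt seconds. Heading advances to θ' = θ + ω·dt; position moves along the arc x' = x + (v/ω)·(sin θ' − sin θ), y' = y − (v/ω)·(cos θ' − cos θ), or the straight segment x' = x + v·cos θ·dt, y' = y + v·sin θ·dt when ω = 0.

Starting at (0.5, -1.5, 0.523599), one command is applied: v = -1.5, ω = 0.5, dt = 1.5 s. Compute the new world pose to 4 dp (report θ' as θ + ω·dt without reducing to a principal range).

θ' = 0.5236 + 0.5·1.5 = 1.2736
R = v/ω = -1.5/0.5 = -3.0000
x' = 0.5 + -3.0000·(sin 1.2736 − sin 0.5236) = -0.8685
y' = -1.5 − -3.0000·(cos 1.2736 − cos 0.5236) = -3.2196

(-0.8685, -3.2196, 1.2736)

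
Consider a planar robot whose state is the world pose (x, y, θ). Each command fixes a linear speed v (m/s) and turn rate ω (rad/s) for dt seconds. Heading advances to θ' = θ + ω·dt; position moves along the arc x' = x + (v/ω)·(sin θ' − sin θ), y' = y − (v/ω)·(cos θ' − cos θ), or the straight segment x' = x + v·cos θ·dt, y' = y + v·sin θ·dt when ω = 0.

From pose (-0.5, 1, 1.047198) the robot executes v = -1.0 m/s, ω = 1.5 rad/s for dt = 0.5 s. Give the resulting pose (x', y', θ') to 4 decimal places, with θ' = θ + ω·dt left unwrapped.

θ' = 1.0472 + 1.5·0.5 = 1.7972
R = v/ω = -1.0/1.5 = -0.6667
x' = -0.5 + -0.6667·(sin 1.7972 − sin 1.0472) = -0.5723
y' = 1 − -0.6667·(cos 1.7972 − cos 1.0472) = 0.5170

(-0.5723, 0.5170, 1.7972)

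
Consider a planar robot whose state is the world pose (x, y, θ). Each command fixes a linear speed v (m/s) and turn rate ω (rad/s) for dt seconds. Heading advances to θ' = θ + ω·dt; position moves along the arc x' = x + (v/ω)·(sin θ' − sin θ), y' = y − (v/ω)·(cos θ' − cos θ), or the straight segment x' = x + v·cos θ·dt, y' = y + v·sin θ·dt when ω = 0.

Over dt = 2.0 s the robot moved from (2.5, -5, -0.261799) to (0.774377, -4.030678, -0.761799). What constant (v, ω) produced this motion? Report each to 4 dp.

Δθ = -0.761799 − -0.261799 = -0.500000
ω = Δθ/dt = -0.500000/2.0 = -0.2500
R = Δx/(sin θ' − sin θ) = 4.0000
v = R·ω = 4.0000·-0.2500 = -1.0000

v = -1.0000, ω = -0.2500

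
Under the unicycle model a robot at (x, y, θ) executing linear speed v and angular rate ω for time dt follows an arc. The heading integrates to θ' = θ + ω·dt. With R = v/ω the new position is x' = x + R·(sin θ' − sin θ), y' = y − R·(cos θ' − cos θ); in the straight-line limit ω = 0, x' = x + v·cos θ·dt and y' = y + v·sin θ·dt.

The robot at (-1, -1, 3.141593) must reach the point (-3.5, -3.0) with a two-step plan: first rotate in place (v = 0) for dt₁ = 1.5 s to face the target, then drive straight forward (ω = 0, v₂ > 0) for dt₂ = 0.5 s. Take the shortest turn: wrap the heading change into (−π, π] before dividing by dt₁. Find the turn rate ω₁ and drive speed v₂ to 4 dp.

heading to target = atan2(-3−-1, -3.5−-1) = -2.4669
Δθ = wrap(-2.4669 − 3.1416) = 0.6747; ω₁ = Δθ/dt₁ = 0.4498
distance = √((-3.5−-1)² + (-3−-1)²) = 3.2016; v₂ = distance/dt₂ = 6.4031

ω₁ = 0.4498, v₂ = 6.4031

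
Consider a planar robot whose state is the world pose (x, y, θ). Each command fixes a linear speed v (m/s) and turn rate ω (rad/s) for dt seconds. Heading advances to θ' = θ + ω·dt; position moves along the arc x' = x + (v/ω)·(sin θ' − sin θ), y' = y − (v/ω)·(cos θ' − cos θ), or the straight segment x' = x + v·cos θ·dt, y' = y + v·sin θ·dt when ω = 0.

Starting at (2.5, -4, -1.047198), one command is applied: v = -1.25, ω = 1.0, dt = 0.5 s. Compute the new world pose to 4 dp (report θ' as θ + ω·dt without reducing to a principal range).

(2.0678, -3.5575, -0.5472)

θ' = -1.0472 + 1.0·0.5 = -0.5472
R = v/ω = -1.25/1.0 = -1.2500
x' = 2.5 + -1.2500·(sin -0.5472 − sin -1.0472) = 2.0678
y' = -4 − -1.2500·(cos -0.5472 − cos -1.0472) = -3.5575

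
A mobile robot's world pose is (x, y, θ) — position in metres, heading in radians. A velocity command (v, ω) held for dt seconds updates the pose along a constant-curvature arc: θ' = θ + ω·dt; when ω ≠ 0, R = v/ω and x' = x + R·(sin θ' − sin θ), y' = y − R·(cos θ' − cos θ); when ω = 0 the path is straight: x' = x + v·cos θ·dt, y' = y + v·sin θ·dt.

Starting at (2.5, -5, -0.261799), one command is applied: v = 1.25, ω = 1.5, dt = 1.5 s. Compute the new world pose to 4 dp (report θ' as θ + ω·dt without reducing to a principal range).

(3.4775, -3.8572, 1.9882)

θ' = -0.2618 + 1.5·1.5 = 1.9882
R = v/ω = 1.25/1.5 = 0.8333
x' = 2.5 + 0.8333·(sin 1.9882 − sin -0.2618) = 3.4775
y' = -5 − 0.8333·(cos 1.9882 − cos -0.2618) = -3.8572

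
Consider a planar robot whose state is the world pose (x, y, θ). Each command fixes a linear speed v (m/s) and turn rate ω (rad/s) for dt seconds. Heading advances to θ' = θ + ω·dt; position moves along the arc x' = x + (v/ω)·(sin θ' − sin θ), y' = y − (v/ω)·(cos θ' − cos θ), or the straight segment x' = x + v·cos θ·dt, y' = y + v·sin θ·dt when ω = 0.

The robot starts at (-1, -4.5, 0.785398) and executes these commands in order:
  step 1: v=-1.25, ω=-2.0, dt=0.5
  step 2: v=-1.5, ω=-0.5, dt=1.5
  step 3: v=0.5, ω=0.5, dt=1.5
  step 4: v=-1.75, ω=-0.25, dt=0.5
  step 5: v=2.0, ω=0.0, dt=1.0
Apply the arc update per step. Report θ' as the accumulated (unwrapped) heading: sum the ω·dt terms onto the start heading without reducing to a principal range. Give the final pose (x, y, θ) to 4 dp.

step 1: θ'=-0.2146 (R=0.6250) → pose (-1.5750, -4.6687, -0.2146)
step 2: θ'=-0.9646 (R=3.0000) → pose (-3.4016, -3.4468, -0.9646)
step 3: θ'=-0.2146 (R=1.0000) → pose (-2.7928, -3.8541, -0.2146)
step 4: θ'=-0.3396 (R=7.0000) → pose (-3.6338, -3.6149, -0.3396)
step 5: θ'=-0.3396 (straight) → pose (-1.7481, -4.2811, -0.3396)

(-1.7481, -4.2811, -0.3396)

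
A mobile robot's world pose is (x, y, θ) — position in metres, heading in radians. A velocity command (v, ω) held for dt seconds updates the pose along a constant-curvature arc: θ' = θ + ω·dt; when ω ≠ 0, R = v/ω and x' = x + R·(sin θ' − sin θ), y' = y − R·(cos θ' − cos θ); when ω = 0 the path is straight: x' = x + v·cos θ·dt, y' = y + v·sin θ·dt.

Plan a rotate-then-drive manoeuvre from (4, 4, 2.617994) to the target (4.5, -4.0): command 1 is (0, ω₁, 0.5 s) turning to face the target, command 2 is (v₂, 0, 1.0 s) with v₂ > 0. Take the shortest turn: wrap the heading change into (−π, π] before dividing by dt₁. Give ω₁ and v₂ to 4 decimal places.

heading to target = atan2(-4−4, 4.5−4) = -1.5084
Δθ = wrap(-1.5084 − 2.6180) = 2.1568; ω₁ = Δθ/dt₁ = 4.3136
distance = √((4.5−4)² + (-4−4)²) = 8.0156; v₂ = distance/dt₂ = 8.0156

ω₁ = 4.3136, v₂ = 8.0156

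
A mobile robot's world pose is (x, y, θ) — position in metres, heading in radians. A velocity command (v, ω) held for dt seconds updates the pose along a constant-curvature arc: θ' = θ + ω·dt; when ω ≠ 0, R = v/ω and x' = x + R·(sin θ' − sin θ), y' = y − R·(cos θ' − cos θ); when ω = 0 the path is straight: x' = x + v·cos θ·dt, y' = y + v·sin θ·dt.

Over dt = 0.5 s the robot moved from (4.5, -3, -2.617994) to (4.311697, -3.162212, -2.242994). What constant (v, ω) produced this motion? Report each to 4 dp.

Δθ = -2.242994 − -2.617994 = 0.375000
ω = Δθ/dt = 0.375000/0.5 = 0.7500
R = Δx/(sin θ' − sin θ) = 0.6667
v = R·ω = 0.6667·0.7500 = 0.5000

v = 0.5000, ω = 0.7500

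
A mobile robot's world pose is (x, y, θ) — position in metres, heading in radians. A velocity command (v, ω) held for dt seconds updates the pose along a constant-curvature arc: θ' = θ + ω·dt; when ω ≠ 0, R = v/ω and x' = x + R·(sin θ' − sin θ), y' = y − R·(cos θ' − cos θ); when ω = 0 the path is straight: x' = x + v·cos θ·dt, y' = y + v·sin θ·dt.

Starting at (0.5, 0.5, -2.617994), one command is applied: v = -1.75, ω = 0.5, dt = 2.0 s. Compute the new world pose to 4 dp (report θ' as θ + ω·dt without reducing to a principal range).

θ' = -2.6180 + 0.5·2.0 = -1.6180
R = v/ω = -1.75/0.5 = -3.5000
x' = 0.5 + -3.5000·(sin -1.6180 − sin -2.6180) = 2.2461
y' = 0.5 − -3.5000·(cos -1.6180 − cos -2.6180) = 3.3660

(2.2461, 3.3660, -1.6180)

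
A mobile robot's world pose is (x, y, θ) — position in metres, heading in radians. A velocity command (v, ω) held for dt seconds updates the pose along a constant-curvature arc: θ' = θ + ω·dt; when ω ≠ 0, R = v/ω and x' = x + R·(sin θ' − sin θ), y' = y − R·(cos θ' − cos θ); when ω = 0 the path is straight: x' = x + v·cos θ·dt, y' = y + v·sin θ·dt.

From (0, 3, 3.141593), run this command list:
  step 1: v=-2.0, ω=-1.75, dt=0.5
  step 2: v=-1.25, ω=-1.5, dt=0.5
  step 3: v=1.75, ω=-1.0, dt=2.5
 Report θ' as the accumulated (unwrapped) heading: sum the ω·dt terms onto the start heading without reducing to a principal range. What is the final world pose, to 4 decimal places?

step 1: θ'=2.2666 (R=1.1429) → pose (0.8772, 2.5897, 2.2666)
step 2: θ'=1.5166 (R=0.8333) → pose (1.0697, 2.0104, 1.5166)
step 3: θ'=-0.9834 (R=-1.7500) → pose (4.2738, 2.8854, -0.9834)

(4.2738, 2.8854, -0.9834)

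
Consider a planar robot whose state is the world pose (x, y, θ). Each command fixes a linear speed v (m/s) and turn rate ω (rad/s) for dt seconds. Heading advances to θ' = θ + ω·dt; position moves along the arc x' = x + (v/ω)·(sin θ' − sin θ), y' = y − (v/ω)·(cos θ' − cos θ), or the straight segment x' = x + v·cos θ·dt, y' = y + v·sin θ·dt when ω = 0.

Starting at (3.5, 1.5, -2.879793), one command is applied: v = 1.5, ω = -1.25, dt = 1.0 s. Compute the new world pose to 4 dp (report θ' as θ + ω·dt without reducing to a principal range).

(2.1874, 1.9989, -4.1298)

θ' = -2.8798 + -1.25·1.0 = -4.1298
R = v/ω = 1.5/-1.25 = -1.2000
x' = 3.5 + -1.2000·(sin -4.1298 − sin -2.8798) = 2.1874
y' = 1.5 − -1.2000·(cos -4.1298 − cos -2.8798) = 1.9989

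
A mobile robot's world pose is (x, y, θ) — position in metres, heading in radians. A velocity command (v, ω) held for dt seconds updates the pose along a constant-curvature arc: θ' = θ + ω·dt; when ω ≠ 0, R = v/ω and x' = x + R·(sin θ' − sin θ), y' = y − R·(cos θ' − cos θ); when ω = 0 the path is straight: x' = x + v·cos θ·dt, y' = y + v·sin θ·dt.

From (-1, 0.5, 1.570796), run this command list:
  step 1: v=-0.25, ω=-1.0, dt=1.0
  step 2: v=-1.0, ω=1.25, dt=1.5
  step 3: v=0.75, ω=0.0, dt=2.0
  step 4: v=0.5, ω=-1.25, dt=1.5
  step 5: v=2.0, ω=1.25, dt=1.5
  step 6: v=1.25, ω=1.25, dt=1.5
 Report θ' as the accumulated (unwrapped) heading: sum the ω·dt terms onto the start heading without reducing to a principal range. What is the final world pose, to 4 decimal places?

step 1: θ'=0.5708 (R=0.2500) → pose (-1.1149, 0.2896, 0.5708)
step 2: θ'=2.4458 (R=-0.8000) → pose (-1.1955, -0.9976, 2.4458)
step 3: θ'=2.4458 (straight) → pose (-2.3468, -0.0361, 2.4458)
step 4: θ'=0.5708 (R=-0.4000) → pose (-2.3065, 0.6075, 0.5708)
step 5: θ'=2.4458 (R=1.6000) → pose (-2.1454, 3.1819, 2.4458)
step 6: θ'=4.3208 (R=1.0000) → pose (-3.7107, 2.7961, 4.3208)

(-3.7107, 2.7961, 4.3208)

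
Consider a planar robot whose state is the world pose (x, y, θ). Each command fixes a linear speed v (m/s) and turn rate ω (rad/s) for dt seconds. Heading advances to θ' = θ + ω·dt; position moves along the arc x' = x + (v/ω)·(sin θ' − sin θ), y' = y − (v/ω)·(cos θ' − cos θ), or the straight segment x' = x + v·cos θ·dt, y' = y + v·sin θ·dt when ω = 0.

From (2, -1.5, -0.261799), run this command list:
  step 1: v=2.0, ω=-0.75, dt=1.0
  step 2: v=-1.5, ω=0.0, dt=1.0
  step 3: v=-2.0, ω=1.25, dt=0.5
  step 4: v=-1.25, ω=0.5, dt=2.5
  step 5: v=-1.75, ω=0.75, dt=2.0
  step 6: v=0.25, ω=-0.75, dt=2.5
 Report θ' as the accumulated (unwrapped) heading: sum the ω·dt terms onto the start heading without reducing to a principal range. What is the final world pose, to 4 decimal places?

step 1: θ'=-1.0118 (R=-2.6667) → pose (3.5706, -2.6616, -1.0118)
step 2: θ'=-1.0118 (straight) → pose (2.7751, -1.3899, -1.0118)
step 3: θ'=-0.3868 (R=-1.6000) → pose (2.0222, -0.7566, -0.3868)
step 4: θ'=0.8632 (R=-2.5000) → pose (-0.8207, -1.4469, 0.8632)
step 5: θ'=2.3632 (R=-2.3333) → pose (-0.6859, -4.6250, 2.3632)
step 6: θ'=0.4882 (R=-0.3333) → pose (-0.6082, -4.0933, 0.4882)

(-0.6082, -4.0933, 0.4882)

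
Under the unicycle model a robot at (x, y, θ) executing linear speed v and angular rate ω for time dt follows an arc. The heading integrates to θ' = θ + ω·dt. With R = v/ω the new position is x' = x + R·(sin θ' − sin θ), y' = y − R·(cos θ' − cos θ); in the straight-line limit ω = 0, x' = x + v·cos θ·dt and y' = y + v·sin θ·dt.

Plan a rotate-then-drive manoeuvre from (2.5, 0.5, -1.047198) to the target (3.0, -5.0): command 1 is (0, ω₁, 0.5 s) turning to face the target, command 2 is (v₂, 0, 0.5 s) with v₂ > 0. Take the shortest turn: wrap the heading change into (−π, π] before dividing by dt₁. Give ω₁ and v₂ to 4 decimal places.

ω₁ = -0.8659, v₂ = 11.0454

heading to target = atan2(-5−0.5, 3−2.5) = -1.4801
Δθ = wrap(-1.4801 − -1.0472) = -0.4329; ω₁ = Δθ/dt₁ = -0.8659
distance = √((3−2.5)² + (-5−0.5)²) = 5.5227; v₂ = distance/dt₂ = 11.0454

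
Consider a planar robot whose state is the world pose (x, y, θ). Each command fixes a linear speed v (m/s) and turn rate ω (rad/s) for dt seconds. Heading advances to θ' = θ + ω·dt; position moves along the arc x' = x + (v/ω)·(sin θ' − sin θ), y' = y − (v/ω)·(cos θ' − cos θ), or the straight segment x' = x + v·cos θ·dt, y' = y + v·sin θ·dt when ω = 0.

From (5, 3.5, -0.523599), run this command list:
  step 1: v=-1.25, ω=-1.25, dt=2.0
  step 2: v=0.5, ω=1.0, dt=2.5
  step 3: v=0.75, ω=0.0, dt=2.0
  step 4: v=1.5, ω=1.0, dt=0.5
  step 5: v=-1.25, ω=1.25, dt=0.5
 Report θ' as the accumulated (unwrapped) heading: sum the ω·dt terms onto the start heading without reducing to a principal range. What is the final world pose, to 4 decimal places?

step 1: θ'=-3.0236 (R=1.0000) → pose (5.3823, 5.3591, -3.0236)
step 2: θ'=-0.5236 (R=0.5000) → pose (5.1911, 4.4295, -0.5236)
step 3: θ'=-0.5236 (straight) → pose (6.4902, 3.6795, -0.5236)
step 4: θ'=-0.0236 (R=1.5000) → pose (7.2048, 3.4790, -0.0236)
step 5: θ'=0.6014 (R=-1.0000) → pose (6.6154, 3.3038, 0.6014)

(6.6154, 3.3038, 0.6014)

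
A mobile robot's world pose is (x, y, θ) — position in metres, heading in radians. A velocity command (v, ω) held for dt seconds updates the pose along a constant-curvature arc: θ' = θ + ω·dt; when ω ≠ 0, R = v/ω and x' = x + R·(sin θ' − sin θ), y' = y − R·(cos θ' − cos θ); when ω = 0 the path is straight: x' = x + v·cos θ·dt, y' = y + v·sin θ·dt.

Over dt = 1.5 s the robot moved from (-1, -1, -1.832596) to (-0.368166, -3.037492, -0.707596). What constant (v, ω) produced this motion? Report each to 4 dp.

Δθ = -0.707596 − -1.832596 = 1.125000
ω = Δθ/dt = 1.125000/1.5 = 0.7500
R = −Δy/(cos θ' − cos θ) = 2.0000
v = R·ω = 2.0000·0.7500 = 1.5000

v = 1.5000, ω = 0.7500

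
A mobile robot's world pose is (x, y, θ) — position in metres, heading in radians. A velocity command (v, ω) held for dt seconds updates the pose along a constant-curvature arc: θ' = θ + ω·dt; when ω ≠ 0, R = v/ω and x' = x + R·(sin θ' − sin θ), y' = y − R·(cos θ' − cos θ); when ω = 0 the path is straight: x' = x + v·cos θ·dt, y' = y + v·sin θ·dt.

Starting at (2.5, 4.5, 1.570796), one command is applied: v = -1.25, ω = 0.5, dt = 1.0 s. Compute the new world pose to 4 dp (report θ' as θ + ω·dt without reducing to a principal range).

(2.8060, 3.3014, 2.0708)

θ' = 1.5708 + 0.5·1.0 = 2.0708
R = v/ω = -1.25/0.5 = -2.5000
x' = 2.5 + -2.5000·(sin 2.0708 − sin 1.5708) = 2.8060
y' = 4.5 − -2.5000·(cos 2.0708 − cos 1.5708) = 3.3014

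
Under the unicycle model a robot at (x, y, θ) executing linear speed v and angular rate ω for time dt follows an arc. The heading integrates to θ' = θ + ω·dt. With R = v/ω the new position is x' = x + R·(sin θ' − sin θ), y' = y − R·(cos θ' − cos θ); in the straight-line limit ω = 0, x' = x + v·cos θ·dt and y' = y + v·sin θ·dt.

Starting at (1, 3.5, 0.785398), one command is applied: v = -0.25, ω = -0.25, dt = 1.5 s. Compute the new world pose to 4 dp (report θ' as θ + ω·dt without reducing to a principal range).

θ' = 0.7854 + -0.25·1.5 = 0.4104
R = v/ω = -0.25/-0.25 = 1.0000
x' = 1 + 1.0000·(sin 0.4104 − sin 0.7854) = 0.6919
y' = 3.5 − 1.0000·(cos 0.4104 − cos 0.7854) = 3.2901

(0.6919, 3.2901, 0.4104)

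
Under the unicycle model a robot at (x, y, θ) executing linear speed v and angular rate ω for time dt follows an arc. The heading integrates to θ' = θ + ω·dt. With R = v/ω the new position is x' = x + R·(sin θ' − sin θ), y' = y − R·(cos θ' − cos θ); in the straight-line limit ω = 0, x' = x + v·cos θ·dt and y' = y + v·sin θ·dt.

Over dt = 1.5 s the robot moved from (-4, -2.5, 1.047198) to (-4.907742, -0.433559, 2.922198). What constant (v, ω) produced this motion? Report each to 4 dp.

v = 1.7500, ω = 1.2500

Δθ = 2.922198 − 1.047198 = 1.875000
ω = Δθ/dt = 1.875000/1.5 = 1.2500
R = −Δy/(cos θ' − cos θ) = 1.4000
v = R·ω = 1.4000·1.2500 = 1.7500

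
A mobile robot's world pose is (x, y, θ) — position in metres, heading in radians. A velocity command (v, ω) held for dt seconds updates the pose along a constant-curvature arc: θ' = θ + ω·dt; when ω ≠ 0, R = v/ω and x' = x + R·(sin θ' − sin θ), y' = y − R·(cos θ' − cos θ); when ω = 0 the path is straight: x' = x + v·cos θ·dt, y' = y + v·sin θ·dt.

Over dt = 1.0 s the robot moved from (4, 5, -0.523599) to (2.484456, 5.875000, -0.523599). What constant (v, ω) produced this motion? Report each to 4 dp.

Δθ = -0.523599 − -0.523599 = 0.000000
ω = Δθ/dt = 0.000000/1.0 = 0.0000
ω = 0 → v = (Δx·cos θ + Δy·sin θ)/dt = -1.7500

v = -1.7500, ω = 0.0000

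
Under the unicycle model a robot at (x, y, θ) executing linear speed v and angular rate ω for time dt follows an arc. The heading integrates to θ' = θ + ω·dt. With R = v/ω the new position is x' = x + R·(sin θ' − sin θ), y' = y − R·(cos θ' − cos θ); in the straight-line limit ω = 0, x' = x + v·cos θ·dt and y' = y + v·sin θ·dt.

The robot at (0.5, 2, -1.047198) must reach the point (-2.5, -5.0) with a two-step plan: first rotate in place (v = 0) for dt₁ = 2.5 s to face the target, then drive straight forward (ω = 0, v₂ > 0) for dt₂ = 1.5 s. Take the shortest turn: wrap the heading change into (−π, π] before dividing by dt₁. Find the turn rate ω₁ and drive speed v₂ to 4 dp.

ω₁ = -0.3714, v₂ = 5.0772

heading to target = atan2(-5−2, -2.5−0.5) = -1.9757
Δθ = wrap(-1.9757 − -1.0472) = -0.9285; ω₁ = Δθ/dt₁ = -0.3714
distance = √((-2.5−0.5)² + (-5−2)²) = 7.6158; v₂ = distance/dt₂ = 5.0772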